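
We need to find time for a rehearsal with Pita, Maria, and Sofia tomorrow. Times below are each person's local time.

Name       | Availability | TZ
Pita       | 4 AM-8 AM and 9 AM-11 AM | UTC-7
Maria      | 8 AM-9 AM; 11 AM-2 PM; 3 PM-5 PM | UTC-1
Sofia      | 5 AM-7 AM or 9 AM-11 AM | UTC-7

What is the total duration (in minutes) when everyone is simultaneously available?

Pita in UTC: 11:00-15:00, 16:00-18:00 (add 7h to convert from UTC-7).
Maria in UTC: 09:00-10:00, 12:00-15:00, 16:00-18:00 (add 1h to convert from UTC-1).
Sofia in UTC: 12:00-14:00, 16:00-18:00 (add 7h to convert from UTC-7).
Pita ∩ Maria: 12:00-15:00, 16:00-18:00.
Pita ∩ Maria ∩ Sofia: 12:00-14:00, 16:00-18:00.
Summing the common windows: 120 + 120 = 240 minutes.

240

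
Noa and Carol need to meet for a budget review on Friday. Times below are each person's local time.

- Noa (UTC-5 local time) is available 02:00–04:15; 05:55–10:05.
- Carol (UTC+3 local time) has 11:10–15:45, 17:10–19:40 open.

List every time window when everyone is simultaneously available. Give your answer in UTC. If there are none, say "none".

Noa in UTC: 07:00-09:15, 10:55-15:05 (add 5h to convert from UTC-5).
Carol in UTC: 08:10-12:45, 14:10-16:40 (subtract 3h to convert from UTC+3).
Noa ∩ Carol: 08:10-09:15, 10:55-12:45, 14:10-15:05.
Those are the intersection windows.

08:10-09:15, 10:55-12:45, 14:10-15:05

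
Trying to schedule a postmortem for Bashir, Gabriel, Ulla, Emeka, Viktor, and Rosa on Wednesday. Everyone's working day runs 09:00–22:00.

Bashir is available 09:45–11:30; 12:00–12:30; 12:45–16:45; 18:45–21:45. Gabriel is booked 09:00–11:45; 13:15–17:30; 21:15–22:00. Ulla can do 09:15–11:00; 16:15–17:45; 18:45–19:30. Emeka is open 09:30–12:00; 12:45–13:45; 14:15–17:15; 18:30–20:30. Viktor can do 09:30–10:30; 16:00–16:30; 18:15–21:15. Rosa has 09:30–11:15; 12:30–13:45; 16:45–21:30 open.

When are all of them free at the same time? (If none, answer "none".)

Bashir free: 09:45-11:30, 12:00-12:30, 12:45-16:45, 18:45-21:45.
Gabriel free: 11:45-13:15, 17:30-21:15 (invert busy blocks within the working day).
Ulla free: 09:15-11:00, 16:15-17:45, 18:45-19:30.
Emeka free: 09:30-12:00, 12:45-13:45, 14:15-17:15, 18:30-20:30.
Viktor free: 09:30-10:30, 16:00-16:30, 18:15-21:15.
Rosa free: 09:30-11:15, 12:30-13:45, 16:45-21:30.
Bashir ∩ Gabriel: 12:00-12:30, 12:45-13:15, 18:45-21:15.
Bashir ∩ Gabriel ∩ Ulla: 18:45-19:30.
Bashir ∩ Gabriel ∩ Ulla ∩ Emeka: 18:45-19:30.
Bashir ∩ Gabriel ∩ Ulla ∩ Emeka ∩ Viktor: 18:45-19:30.
Bashir ∩ Gabriel ∩ Ulla ∩ Emeka ∩ Viktor ∩ Rosa: 18:45-19:30.
So the common availability across everyone is 18:45-19:30.

18:45-19:30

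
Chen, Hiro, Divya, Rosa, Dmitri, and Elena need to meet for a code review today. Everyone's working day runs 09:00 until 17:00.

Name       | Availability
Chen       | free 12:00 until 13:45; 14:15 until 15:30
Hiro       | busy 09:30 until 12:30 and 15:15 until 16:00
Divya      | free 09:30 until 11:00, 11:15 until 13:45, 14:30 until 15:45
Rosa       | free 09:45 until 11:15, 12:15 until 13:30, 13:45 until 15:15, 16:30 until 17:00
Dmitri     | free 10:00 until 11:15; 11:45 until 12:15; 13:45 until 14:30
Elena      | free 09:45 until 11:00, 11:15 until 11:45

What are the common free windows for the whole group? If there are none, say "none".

none

Chen free: 12:00-13:45, 14:15-15:30.
Hiro free: 09:00-09:30, 12:30-15:15, 16:00-17:00 (invert busy blocks within the working day).
Divya free: 09:30-11:00, 11:15-13:45, 14:30-15:45.
Rosa free: 09:45-11:15, 12:15-13:30, 13:45-15:15, 16:30-17:00.
Dmitri free: 10:00-11:15, 11:45-12:15, 13:45-14:30.
Elena free: 09:45-11:00, 11:15-11:45.
Chen ∩ Hiro: 12:30-13:45, 14:15-15:15.
Chen ∩ Hiro ∩ Divya: 12:30-13:45, 14:30-15:15.
Chen ∩ Hiro ∩ Divya ∩ Rosa: 12:30-13:30, 14:30-15:15.
Chen ∩ Hiro ∩ Divya ∩ Rosa ∩ Dmitri: ∅.
Chen ∩ Hiro ∩ Divya ∩ Rosa ∩ Dmitri ∩ Elena: ∅.
There is no time when everyone is free.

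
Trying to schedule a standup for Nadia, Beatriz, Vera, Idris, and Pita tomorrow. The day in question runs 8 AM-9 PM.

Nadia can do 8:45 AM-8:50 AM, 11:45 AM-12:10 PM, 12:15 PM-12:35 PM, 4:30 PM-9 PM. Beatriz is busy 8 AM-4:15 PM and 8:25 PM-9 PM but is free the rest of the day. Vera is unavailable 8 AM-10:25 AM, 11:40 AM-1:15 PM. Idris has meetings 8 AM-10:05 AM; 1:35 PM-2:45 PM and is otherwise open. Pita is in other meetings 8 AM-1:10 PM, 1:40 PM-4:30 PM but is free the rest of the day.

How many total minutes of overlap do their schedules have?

Nadia free: 08:45-08:50, 11:45-12:10, 12:15-12:35, 16:30-21:00.
Beatriz free: 16:15-20:25 (invert busy blocks within the working day).
Vera free: 10:25-11:40, 13:15-21:00 (invert busy blocks within the working day).
Idris free: 10:05-13:35, 14:45-21:00 (invert busy blocks within the working day).
Pita free: 13:10-13:40, 16:30-21:00 (invert busy blocks within the working day).
Nadia ∩ Beatriz: 16:30-20:25.
Nadia ∩ Beatriz ∩ Vera: 16:30-20:25.
Nadia ∩ Beatriz ∩ Vera ∩ Idris: 16:30-20:25.
Nadia ∩ Beatriz ∩ Vera ∩ Idris ∩ Pita: 16:30-20:25.
That's a single block of 235 minutes.

235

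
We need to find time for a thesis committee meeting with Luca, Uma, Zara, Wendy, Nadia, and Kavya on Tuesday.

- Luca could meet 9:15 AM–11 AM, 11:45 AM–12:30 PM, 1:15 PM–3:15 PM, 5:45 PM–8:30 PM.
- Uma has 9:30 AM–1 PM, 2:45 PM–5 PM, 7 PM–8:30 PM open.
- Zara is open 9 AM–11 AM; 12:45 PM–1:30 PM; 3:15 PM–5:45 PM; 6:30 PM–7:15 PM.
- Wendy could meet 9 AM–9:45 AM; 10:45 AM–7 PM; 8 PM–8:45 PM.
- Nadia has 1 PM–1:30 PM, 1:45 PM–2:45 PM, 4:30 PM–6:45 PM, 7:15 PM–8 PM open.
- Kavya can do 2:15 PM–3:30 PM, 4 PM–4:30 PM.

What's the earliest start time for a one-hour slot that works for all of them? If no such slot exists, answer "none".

none

Luca ∩ Uma: 09:30-11:00, 11:45-12:30, 14:45-15:15, 19:00-20:30.
Luca ∩ Uma ∩ Zara: 09:30-11:00, 19:00-19:15.
Luca ∩ Uma ∩ Zara ∩ Wendy: 09:30-09:45, 10:45-11:00.
Luca ∩ Uma ∩ Zara ∩ Wendy ∩ Nadia: ∅.
Luca ∩ Uma ∩ Zara ∩ Wendy ∩ Nadia ∩ Kavya: ∅.
There is no time when everyone is free.
No common window is at least 60 minutes long.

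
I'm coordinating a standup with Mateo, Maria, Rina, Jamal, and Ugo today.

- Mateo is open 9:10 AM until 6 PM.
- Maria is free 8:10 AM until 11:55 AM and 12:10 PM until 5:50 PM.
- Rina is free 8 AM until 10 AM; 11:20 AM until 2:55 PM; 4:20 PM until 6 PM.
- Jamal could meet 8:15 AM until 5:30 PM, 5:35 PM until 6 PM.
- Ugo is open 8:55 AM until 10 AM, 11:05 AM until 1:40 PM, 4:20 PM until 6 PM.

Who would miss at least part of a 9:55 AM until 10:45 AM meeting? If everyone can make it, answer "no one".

Rina, Ugo

Mateo: free for 09:55-10:45. Maria: free for 09:55-10:45. Rina: not fully free for 09:55-10:45. Jamal: free for 09:55-10:45. Ugo: not fully free for 09:55-10:45.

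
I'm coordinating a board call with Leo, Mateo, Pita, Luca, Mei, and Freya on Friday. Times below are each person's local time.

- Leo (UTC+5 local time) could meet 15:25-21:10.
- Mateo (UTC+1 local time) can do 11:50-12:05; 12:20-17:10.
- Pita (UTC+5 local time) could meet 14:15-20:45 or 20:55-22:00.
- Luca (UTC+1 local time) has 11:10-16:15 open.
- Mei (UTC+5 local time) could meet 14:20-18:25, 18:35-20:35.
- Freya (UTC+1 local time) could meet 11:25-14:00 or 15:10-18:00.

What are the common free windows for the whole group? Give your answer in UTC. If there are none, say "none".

10:50-11:05, 11:20-13:00, 14:10-15:15

Leo in UTC: 10:25-16:10 (subtract 5h to convert from UTC+5).
Mateo in UTC: 10:50-11:05, 11:20-16:10 (subtract 1h to convert from UTC+1).
Pita in UTC: 09:15-15:45, 15:55-17:00 (subtract 5h to convert from UTC+5).
Luca in UTC: 10:10-15:15 (subtract 1h to convert from UTC+1).
Mei in UTC: 09:20-13:25, 13:35-15:35 (subtract 5h to convert from UTC+5).
Freya in UTC: 10:25-13:00, 14:10-17:00 (subtract 1h to convert from UTC+1).
Leo ∩ Mateo: 10:50-11:05, 11:20-16:10.
Leo ∩ Mateo ∩ Pita: 10:50-11:05, 11:20-15:45, 15:55-16:10.
Leo ∩ Mateo ∩ Pita ∩ Luca: 10:50-11:05, 11:20-15:15.
Leo ∩ Mateo ∩ Pita ∩ Luca ∩ Mei: 10:50-11:05, 11:20-13:25, 13:35-15:15.
Leo ∩ Mateo ∩ Pita ∩ Luca ∩ Mei ∩ Freya: 10:50-11:05, 11:20-13:00, 14:10-15:15.
Those are the intersection windows.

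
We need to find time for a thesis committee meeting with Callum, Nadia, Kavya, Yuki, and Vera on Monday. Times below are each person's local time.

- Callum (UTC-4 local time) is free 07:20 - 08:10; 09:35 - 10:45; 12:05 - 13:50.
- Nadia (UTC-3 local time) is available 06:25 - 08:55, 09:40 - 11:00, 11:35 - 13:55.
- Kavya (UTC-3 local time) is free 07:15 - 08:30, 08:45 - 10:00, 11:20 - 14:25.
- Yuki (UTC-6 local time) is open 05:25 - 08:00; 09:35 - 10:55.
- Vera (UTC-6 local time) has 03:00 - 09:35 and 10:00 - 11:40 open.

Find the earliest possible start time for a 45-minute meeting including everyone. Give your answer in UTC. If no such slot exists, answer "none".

16:05

Callum in UTC: 11:20-12:10, 13:35-14:45, 16:05-17:50 (add 4h to convert from UTC-4).
Nadia in UTC: 09:25-11:55, 12:40-14:00, 14:35-16:55 (add 3h to convert from UTC-3).
Kavya in UTC: 10:15-11:30, 11:45-13:00, 14:20-17:25 (add 3h to convert from UTC-3).
Yuki in UTC: 11:25-14:00, 15:35-16:55 (add 6h to convert from UTC-6).
Vera in UTC: 09:00-15:35, 16:00-17:40 (add 6h to convert from UTC-6).
Callum ∩ Nadia: 11:20-11:55, 13:35-14:00, 14:35-14:45, 16:05-16:55.
Callum ∩ Nadia ∩ Kavya: 11:20-11:30, 11:45-11:55, 14:35-14:45, 16:05-16:55.
Callum ∩ Nadia ∩ Kavya ∩ Yuki: 11:25-11:30, 11:45-11:55, 16:05-16:55.
Callum ∩ Nadia ∩ Kavya ∩ Yuki ∩ Vera: 11:25-11:30, 11:45-11:55, 16:05-16:55.
So the common availability across everyone is 11:25-11:30, 11:45-11:55, 16:05-16:55.
The first common window of at least 45 minutes is 16:05-16:55, so the earliest start is 16:05.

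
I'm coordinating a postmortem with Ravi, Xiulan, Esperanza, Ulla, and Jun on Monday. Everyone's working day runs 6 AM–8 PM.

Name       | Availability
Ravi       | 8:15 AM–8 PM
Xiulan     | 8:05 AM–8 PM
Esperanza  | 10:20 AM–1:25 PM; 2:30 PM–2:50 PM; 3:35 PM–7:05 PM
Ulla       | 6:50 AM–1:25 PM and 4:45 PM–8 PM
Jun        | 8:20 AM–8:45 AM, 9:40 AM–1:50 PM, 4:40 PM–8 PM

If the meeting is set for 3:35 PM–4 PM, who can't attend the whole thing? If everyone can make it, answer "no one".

Ravi: free for 15:35-16:00. Xiulan: free for 15:35-16:00. Esperanza: free for 15:35-16:00. Ulla: not fully free for 15:35-16:00. Jun: not fully free for 15:35-16:00.

Jun, Ulla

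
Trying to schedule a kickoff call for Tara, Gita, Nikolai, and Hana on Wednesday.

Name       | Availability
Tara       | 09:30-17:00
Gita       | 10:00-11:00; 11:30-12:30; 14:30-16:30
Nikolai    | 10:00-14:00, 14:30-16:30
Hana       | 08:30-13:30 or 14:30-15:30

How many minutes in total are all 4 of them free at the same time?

Tara ∩ Gita: 10:00-11:00, 11:30-12:30, 14:30-16:30.
Tara ∩ Gita ∩ Nikolai: 10:00-11:00, 11:30-12:30, 14:30-16:30.
Tara ∩ Gita ∩ Nikolai ∩ Hana: 10:00-11:00, 11:30-12:30, 14:30-15:30.
Summing the common windows: 60 + 60 + 60 = 180 minutes.

180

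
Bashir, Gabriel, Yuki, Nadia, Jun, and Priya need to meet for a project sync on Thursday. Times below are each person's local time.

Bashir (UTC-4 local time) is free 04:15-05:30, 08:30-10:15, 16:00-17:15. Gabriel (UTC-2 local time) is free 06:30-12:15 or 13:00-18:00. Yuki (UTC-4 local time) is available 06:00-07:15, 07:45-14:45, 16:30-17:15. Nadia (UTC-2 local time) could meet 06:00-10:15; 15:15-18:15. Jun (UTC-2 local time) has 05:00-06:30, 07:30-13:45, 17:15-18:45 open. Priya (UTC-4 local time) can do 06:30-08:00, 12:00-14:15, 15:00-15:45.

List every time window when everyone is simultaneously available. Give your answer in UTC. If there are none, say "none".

none

Bashir in UTC: 08:15-09:30, 12:30-14:15, 20:00-21:15 (add 4h to convert from UTC-4).
Gabriel in UTC: 08:30-14:15, 15:00-20:00 (add 2h to convert from UTC-2).
Yuki in UTC: 10:00-11:15, 11:45-18:45, 20:30-21:15 (add 4h to convert from UTC-4).
Nadia in UTC: 08:00-12:15, 17:15-20:15 (add 2h to convert from UTC-2).
Jun in UTC: 07:00-08:30, 09:30-15:45, 19:15-20:45 (add 2h to convert from UTC-2).
Priya in UTC: 10:30-12:00, 16:00-18:15, 19:00-19:45 (add 4h to convert from UTC-4).
Bashir ∩ Gabriel: 08:30-09:30, 12:30-14:15.
Bashir ∩ Gabriel ∩ Yuki: 12:30-14:15.
Bashir ∩ Gabriel ∩ Yuki ∩ Nadia: ∅.
Bashir ∩ Gabriel ∩ Yuki ∩ Nadia ∩ Jun: ∅.
Bashir ∩ Gabriel ∩ Yuki ∩ Nadia ∩ Jun ∩ Priya: ∅.
There is no time when everyone is free.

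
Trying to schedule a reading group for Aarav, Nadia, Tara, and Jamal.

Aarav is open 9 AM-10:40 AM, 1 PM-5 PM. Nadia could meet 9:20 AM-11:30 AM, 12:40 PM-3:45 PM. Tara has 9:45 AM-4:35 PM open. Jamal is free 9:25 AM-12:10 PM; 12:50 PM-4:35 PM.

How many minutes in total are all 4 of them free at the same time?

220

Aarav ∩ Nadia: 09:20-10:40, 13:00-15:45.
Aarav ∩ Nadia ∩ Tara: 09:45-10:40, 13:00-15:45.
Aarav ∩ Nadia ∩ Tara ∩ Jamal: 09:45-10:40, 13:00-15:45.
Those are the intersection windows.
Summing the common windows: 55 + 165 = 220 minutes.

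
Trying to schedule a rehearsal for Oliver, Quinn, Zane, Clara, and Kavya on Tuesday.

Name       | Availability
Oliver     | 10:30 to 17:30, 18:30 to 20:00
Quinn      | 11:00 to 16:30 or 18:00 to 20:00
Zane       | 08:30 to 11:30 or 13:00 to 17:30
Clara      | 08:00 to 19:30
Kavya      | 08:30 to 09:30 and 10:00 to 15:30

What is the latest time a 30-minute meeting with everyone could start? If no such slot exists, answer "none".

Oliver ∩ Quinn: 11:00-16:30, 18:30-20:00.
Oliver ∩ Quinn ∩ Zane: 11:00-11:30, 13:00-16:30.
Oliver ∩ Quinn ∩ Zane ∩ Clara: 11:00-11:30, 13:00-16:30.
Oliver ∩ Quinn ∩ Zane ∩ Clara ∩ Kavya: 11:00-11:30, 13:00-15:30.
So the common availability across everyone is 11:00-11:30, 13:00-15:30.
The last common window of at least 30 minutes is 13:00-15:30; a 30-minute meeting can start as late as 15:00 and still end by 15:30.

15:00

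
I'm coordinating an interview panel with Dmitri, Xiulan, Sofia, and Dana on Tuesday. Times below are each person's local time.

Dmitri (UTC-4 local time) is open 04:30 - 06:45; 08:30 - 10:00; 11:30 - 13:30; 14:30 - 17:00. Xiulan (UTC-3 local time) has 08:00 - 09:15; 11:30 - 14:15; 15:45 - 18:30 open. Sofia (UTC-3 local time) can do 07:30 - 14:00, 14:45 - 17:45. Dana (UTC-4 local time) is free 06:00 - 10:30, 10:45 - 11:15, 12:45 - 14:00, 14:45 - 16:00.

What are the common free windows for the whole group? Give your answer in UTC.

16:45-17:00, 18:45-20:00

Dmitri in UTC: 08:30-10:45, 12:30-14:00, 15:30-17:30, 18:30-21:00 (add 4h to convert from UTC-4).
Xiulan in UTC: 11:00-12:15, 14:30-17:15, 18:45-21:30 (add 3h to convert from UTC-3).
Sofia in UTC: 10:30-17:00, 17:45-20:45 (add 3h to convert from UTC-3).
Dana in UTC: 10:00-14:30, 14:45-15:15, 16:45-18:00, 18:45-20:00 (add 4h to convert from UTC-4).
Dmitri ∩ Xiulan: 15:30-17:15, 18:45-21:00.
Dmitri ∩ Xiulan ∩ Sofia: 15:30-17:00, 18:45-20:45.
Dmitri ∩ Xiulan ∩ Sofia ∩ Dana: 16:45-17:00, 18:45-20:00.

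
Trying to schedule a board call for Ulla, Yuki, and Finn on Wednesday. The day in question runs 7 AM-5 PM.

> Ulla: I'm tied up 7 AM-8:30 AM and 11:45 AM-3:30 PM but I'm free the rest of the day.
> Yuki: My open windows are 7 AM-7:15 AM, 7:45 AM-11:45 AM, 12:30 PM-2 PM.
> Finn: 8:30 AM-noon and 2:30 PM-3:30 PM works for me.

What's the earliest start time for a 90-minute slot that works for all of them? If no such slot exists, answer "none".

08:30

Ulla free: 08:30-11:45, 15:30-17:00 (invert busy blocks within the working day).
Yuki free: 07:00-07:15, 07:45-11:45, 12:30-14:00.
Finn free: 08:30-12:00, 14:30-15:30.
Ulla ∩ Yuki: 08:30-11:45.
Ulla ∩ Yuki ∩ Finn: 08:30-11:45.
Those are the intersection windows.
The first common window of at least 90 minutes is 08:30-11:45, so the earliest start is 08:30.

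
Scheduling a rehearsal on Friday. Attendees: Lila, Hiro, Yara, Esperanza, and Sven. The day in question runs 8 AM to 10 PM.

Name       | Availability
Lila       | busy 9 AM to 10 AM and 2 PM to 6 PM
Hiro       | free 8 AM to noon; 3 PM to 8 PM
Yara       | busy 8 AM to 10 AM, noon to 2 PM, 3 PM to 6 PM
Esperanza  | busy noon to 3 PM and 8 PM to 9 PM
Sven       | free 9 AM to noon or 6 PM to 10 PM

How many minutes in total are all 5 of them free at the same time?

Lila free: 08:00-09:00, 10:00-14:00, 18:00-22:00 (invert busy blocks within the working day).
Hiro free: 08:00-12:00, 15:00-20:00.
Yara free: 10:00-12:00, 14:00-15:00, 18:00-22:00 (invert busy blocks within the working day).
Esperanza free: 08:00-12:00, 15:00-20:00, 21:00-22:00 (invert busy blocks within the working day).
Sven free: 09:00-12:00, 18:00-22:00.
Lila ∩ Hiro: 08:00-09:00, 10:00-12:00, 18:00-20:00.
Lila ∩ Hiro ∩ Yara: 10:00-12:00, 18:00-20:00.
Lila ∩ Hiro ∩ Yara ∩ Esperanza: 10:00-12:00, 18:00-20:00.
Lila ∩ Hiro ∩ Yara ∩ Esperanza ∩ Sven: 10:00-12:00, 18:00-20:00.
So the common availability across everyone is 10:00-12:00, 18:00-20:00.
Summing the common windows: 120 + 120 = 240 minutes.

240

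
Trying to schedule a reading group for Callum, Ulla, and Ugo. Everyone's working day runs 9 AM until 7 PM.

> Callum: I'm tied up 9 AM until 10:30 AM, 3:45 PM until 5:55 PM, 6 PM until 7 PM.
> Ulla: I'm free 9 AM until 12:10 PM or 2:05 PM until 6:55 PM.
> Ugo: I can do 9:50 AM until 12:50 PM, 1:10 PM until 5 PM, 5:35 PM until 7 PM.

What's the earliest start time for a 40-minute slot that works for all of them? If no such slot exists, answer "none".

Callum free: 10:30-15:45, 17:55-18:00 (invert busy blocks within the working day).
Ulla free: 09:00-12:10, 14:05-18:55.
Ugo free: 09:50-12:50, 13:10-17:00, 17:35-19:00.
Callum ∩ Ulla: 10:30-12:10, 14:05-15:45, 17:55-18:00.
Callum ∩ Ulla ∩ Ugo: 10:30-12:10, 14:05-15:45, 17:55-18:00.
The first common window of at least 40 minutes is 10:30-12:10, so the earliest start is 10:30.

10:30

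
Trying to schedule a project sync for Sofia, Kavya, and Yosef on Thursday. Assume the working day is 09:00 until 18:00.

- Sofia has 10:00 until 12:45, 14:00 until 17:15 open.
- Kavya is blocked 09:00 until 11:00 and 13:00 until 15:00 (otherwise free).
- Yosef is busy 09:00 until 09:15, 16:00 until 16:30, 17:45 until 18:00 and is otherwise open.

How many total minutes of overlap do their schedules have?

210

Sofia free: 10:00-12:45, 14:00-17:15.
Kavya free: 11:00-13:00, 15:00-18:00 (invert busy blocks within the working day).
Yosef free: 09:15-16:00, 16:30-17:45 (invert busy blocks within the working day).
Sofia ∩ Kavya: 11:00-12:45, 15:00-17:15.
Sofia ∩ Kavya ∩ Yosef: 11:00-12:45, 15:00-16:00, 16:30-17:15.
Summing the common windows: 105 + 60 + 45 = 210 minutes.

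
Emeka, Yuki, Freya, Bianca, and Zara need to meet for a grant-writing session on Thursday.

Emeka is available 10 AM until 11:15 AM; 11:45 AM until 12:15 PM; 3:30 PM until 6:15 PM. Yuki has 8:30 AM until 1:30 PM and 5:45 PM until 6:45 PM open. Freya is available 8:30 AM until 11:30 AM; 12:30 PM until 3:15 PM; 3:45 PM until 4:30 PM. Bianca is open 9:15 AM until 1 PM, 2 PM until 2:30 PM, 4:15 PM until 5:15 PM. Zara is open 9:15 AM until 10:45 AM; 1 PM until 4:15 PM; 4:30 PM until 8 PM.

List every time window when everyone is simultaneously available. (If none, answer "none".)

Emeka ∩ Yuki: 10:00-11:15, 11:45-12:15, 17:45-18:15.
Emeka ∩ Yuki ∩ Freya: 10:00-11:15.
Emeka ∩ Yuki ∩ Freya ∩ Bianca: 10:00-11:15.
Emeka ∩ Yuki ∩ Freya ∩ Bianca ∩ Zara: 10:00-10:45.

10:00-10:45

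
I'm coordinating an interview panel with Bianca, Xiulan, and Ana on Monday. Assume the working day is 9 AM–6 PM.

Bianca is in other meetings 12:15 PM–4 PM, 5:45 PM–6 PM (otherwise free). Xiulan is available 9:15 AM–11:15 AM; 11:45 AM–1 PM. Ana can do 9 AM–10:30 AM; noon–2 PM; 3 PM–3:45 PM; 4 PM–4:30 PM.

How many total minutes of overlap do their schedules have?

Bianca free: 09:00-12:15, 16:00-17:45 (invert busy blocks within the working day).
Xiulan free: 09:15-11:15, 11:45-13:00.
Ana free: 09:00-10:30, 12:00-14:00, 15:00-15:45, 16:00-16:30.
Bianca ∩ Xiulan: 09:15-11:15, 11:45-12:15.
Bianca ∩ Xiulan ∩ Ana: 09:15-10:30, 12:00-12:15.
Summing the common windows: 75 + 15 = 90 minutes.

90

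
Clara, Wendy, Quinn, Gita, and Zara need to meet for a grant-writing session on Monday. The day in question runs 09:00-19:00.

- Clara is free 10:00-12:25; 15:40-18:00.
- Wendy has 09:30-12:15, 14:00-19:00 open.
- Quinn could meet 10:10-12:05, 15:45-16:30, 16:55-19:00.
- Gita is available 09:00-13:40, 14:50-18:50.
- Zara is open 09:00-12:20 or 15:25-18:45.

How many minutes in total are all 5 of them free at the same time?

225

Clara ∩ Wendy: 10:00-12:15, 15:40-18:00.
Clara ∩ Wendy ∩ Quinn: 10:10-12:05, 15:45-16:30, 16:55-18:00.
Clara ∩ Wendy ∩ Quinn ∩ Gita: 10:10-12:05, 15:45-16:30, 16:55-18:00.
Clara ∩ Wendy ∩ Quinn ∩ Gita ∩ Zara: 10:10-12:05, 15:45-16:30, 16:55-18:00.
Summing the common windows: 115 + 45 + 65 = 225 minutes.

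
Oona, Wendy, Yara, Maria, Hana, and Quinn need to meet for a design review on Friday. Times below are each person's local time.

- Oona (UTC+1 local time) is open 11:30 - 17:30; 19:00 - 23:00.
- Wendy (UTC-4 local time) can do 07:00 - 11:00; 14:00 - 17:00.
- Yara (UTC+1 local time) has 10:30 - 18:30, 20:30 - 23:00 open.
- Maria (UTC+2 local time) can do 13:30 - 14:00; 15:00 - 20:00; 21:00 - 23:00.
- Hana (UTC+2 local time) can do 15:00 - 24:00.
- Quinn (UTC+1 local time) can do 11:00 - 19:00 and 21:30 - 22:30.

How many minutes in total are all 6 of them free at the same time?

Oona in UTC: 10:30-16:30, 18:00-22:00 (subtract 1h to convert from UTC+1).
Wendy in UTC: 11:00-15:00, 18:00-21:00 (add 4h to convert from UTC-4).
Yara in UTC: 09:30-17:30, 19:30-22:00 (subtract 1h to convert from UTC+1).
Maria in UTC: 11:30-12:00, 13:00-18:00, 19:00-21:00 (subtract 2h to convert from UTC+2).
Hana in UTC: 13:00-22:00 (subtract 2h to convert from UTC+2).
Quinn in UTC: 10:00-18:00, 20:30-21:30 (subtract 1h to convert from UTC+1).
Oona ∩ Wendy: 11:00-15:00, 18:00-21:00.
Oona ∩ Wendy ∩ Yara: 11:00-15:00, 19:30-21:00.
Oona ∩ Wendy ∩ Yara ∩ Maria: 11:30-12:00, 13:00-15:00, 19:30-21:00.
Oona ∩ Wendy ∩ Yara ∩ Maria ∩ Hana: 13:00-15:00, 19:30-21:00.
Oona ∩ Wendy ∩ Yara ∩ Maria ∩ Hana ∩ Quinn: 13:00-15:00, 20:30-21:00.
Summing the common windows: 120 + 30 = 150 minutes.

150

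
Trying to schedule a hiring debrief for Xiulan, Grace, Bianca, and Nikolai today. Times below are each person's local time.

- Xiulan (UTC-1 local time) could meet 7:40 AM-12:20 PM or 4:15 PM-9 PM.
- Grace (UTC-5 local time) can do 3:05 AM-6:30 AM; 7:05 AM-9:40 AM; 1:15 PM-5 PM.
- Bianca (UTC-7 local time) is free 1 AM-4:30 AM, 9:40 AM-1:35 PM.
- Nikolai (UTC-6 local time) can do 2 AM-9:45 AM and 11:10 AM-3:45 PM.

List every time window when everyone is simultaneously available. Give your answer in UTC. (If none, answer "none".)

08:40-11:30, 18:15-20:35

Xiulan in UTC: 08:40-13:20, 17:15-22:00 (add 1h to convert from UTC-1).
Grace in UTC: 08:05-11:30, 12:05-14:40, 18:15-22:00 (add 5h to convert from UTC-5).
Bianca in UTC: 08:00-11:30, 16:40-20:35 (add 7h to convert from UTC-7).
Nikolai in UTC: 08:00-15:45, 17:10-21:45 (add 6h to convert from UTC-6).
Xiulan ∩ Grace: 08:40-11:30, 12:05-13:20, 18:15-22:00.
Xiulan ∩ Grace ∩ Bianca: 08:40-11:30, 18:15-20:35.
Xiulan ∩ Grace ∩ Bianca ∩ Nikolai: 08:40-11:30, 18:15-20:35.
Those are the intersection windows.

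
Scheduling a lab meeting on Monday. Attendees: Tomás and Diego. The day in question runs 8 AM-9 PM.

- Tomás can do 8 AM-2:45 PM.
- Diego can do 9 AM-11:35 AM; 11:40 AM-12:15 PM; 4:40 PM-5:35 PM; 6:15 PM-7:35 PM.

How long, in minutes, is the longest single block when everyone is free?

155

Tomás ∩ Diego: 09:00-11:35, 11:40-12:15.
So the common availability across everyone is 09:00-11:35, 11:40-12:15.
The longest is 09:00-11:35 at 155 minutes.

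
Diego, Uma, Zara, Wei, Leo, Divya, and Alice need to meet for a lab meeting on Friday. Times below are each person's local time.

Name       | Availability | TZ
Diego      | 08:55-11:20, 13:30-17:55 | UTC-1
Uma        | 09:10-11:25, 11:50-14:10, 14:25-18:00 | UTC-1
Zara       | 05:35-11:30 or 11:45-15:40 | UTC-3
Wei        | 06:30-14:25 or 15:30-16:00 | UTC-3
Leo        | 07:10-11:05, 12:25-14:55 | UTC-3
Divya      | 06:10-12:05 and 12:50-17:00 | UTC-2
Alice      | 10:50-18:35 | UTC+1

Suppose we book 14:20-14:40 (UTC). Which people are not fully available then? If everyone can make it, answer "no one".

Diego, Divya, Leo, Zara

Diego in UTC: 09:55-12:20, 14:30-18:55 (add 1h to convert from UTC-1).
Uma in UTC: 10:10-12:25, 12:50-15:10, 15:25-19:00 (add 1h to convert from UTC-1).
Zara in UTC: 08:35-14:30, 14:45-18:40 (add 3h to convert from UTC-3).
Wei in UTC: 09:30-17:25, 18:30-19:00 (add 3h to convert from UTC-3).
Leo in UTC: 10:10-14:05, 15:25-17:55 (add 3h to convert from UTC-3).
Divya in UTC: 08:10-14:05, 14:50-19:00 (add 2h to convert from UTC-2).
Alice in UTC: 09:50-17:35 (subtract 1h to convert from UTC+1).
Diego: not fully free for 14:20-14:40. Uma: free for 14:20-14:40. Zara: not fully free for 14:20-14:40. Wei: free for 14:20-14:40. Leo: not fully free for 14:20-14:40. Divya: not fully free for 14:20-14:40. Alice: free for 14:20-14:40.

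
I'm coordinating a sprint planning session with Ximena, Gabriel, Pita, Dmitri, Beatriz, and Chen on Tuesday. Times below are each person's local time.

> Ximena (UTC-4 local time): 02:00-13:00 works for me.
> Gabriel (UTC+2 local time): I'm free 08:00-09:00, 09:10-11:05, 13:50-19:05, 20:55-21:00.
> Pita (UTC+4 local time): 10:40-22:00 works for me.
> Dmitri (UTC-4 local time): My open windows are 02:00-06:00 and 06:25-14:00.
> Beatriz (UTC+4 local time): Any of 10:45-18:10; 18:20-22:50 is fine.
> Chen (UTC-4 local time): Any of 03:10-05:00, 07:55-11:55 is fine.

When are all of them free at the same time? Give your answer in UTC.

Ximena in UTC: 06:00-17:00 (add 4h to convert from UTC-4).
Gabriel in UTC: 06:00-07:00, 07:10-09:05, 11:50-17:05, 18:55-19:00 (subtract 2h to convert from UTC+2).
Pita in UTC: 06:40-18:00 (subtract 4h to convert from UTC+4).
Dmitri in UTC: 06:00-10:00, 10:25-18:00 (add 4h to convert from UTC-4).
Beatriz in UTC: 06:45-14:10, 14:20-18:50 (subtract 4h to convert from UTC+4).
Chen in UTC: 07:10-09:00, 11:55-15:55 (add 4h to convert from UTC-4).
Ximena ∩ Gabriel: 06:00-07:00, 07:10-09:05, 11:50-17:00.
Ximena ∩ Gabriel ∩ Pita: 06:40-07:00, 07:10-09:05, 11:50-17:00.
Ximena ∩ Gabriel ∩ Pita ∩ Dmitri: 06:40-07:00, 07:10-09:05, 11:50-17:00.
Ximena ∩ Gabriel ∩ Pita ∩ Dmitri ∩ Beatriz: 06:45-07:00, 07:10-09:05, 11:50-14:10, 14:20-17:00.
Ximena ∩ Gabriel ∩ Pita ∩ Dmitri ∩ Beatriz ∩ Chen: 07:10-09:00, 11:55-14:10, 14:20-15:55.

07:10-09:00, 11:55-14:10, 14:20-15:55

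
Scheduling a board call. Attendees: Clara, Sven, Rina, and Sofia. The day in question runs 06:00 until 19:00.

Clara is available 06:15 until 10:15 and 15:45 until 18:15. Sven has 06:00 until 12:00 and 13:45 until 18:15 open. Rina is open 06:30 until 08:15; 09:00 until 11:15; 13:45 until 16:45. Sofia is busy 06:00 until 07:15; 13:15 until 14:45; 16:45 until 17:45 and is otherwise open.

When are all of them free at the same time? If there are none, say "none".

07:15-08:15, 09:00-10:15, 15:45-16:45

Clara free: 06:15-10:15, 15:45-18:15.
Sven free: 06:00-12:00, 13:45-18:15.
Rina free: 06:30-08:15, 09:00-11:15, 13:45-16:45.
Sofia free: 07:15-13:15, 14:45-16:45, 17:45-19:00 (invert busy blocks within the working day).
Clara ∩ Sven: 06:15-10:15, 15:45-18:15.
Clara ∩ Sven ∩ Rina: 06:30-08:15, 09:00-10:15, 15:45-16:45.
Clara ∩ Sven ∩ Rina ∩ Sofia: 07:15-08:15, 09:00-10:15, 15:45-16:45.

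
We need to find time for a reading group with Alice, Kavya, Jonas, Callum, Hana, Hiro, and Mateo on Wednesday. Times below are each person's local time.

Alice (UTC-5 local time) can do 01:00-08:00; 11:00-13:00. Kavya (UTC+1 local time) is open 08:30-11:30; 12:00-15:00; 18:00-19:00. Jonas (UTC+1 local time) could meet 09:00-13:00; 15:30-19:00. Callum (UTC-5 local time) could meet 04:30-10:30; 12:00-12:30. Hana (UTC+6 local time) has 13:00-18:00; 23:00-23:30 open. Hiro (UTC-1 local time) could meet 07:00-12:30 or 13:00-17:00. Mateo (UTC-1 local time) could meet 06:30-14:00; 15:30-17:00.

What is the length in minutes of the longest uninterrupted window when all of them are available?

Alice in UTC: 06:00-13:00, 16:00-18:00 (add 5h to convert from UTC-5).
Kavya in UTC: 07:30-10:30, 11:00-14:00, 17:00-18:00 (subtract 1h to convert from UTC+1).
Jonas in UTC: 08:00-12:00, 14:30-18:00 (subtract 1h to convert from UTC+1).
Callum in UTC: 09:30-15:30, 17:00-17:30 (add 5h to convert from UTC-5).
Hana in UTC: 07:00-12:00, 17:00-17:30 (subtract 6h to convert from UTC+6).
Hiro in UTC: 08:00-13:30, 14:00-18:00 (add 1h to convert from UTC-1).
Mateo in UTC: 07:30-15:00, 16:30-18:00 (add 1h to convert from UTC-1).
Alice ∩ Kavya: 07:30-10:30, 11:00-13:00, 17:00-18:00.
Alice ∩ Kavya ∩ Jonas: 08:00-10:30, 11:00-12:00, 17:00-18:00.
Alice ∩ Kavya ∩ Jonas ∩ Callum: 09:30-10:30, 11:00-12:00, 17:00-17:30.
Alice ∩ Kavya ∩ Jonas ∩ Callum ∩ Hana: 09:30-10:30, 11:00-12:00, 17:00-17:30.
Alice ∩ Kavya ∩ Jonas ∩ Callum ∩ Hana ∩ Hiro: 09:30-10:30, 11:00-12:00, 17:00-17:30.
Alice ∩ Kavya ∩ Jonas ∩ Callum ∩ Hana ∩ Hiro ∩ Mateo: 09:30-10:30, 11:00-12:00, 17:00-17:30.
So the common availability across everyone is 09:30-10:30, 11:00-12:00, 17:00-17:30.
The longest is 09:30-10:30 at 60 minutes.

60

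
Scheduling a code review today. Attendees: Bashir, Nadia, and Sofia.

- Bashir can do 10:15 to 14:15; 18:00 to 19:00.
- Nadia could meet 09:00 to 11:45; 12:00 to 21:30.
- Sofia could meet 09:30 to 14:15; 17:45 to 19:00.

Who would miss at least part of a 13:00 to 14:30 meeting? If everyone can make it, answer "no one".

Bashir: not fully free for 13:00-14:30. Nadia: free for 13:00-14:30. Sofia: not fully free for 13:00-14:30.

Bashir, Sofia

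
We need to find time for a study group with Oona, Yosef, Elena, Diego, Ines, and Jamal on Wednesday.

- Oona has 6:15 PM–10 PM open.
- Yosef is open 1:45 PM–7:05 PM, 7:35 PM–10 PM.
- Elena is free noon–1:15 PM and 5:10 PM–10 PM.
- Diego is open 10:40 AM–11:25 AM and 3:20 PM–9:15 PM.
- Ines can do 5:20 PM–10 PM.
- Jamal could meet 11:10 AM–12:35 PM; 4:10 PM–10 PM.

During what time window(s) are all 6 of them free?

18:15-19:05, 19:35-21:15

Oona ∩ Yosef: 18:15-19:05, 19:35-22:00.
Oona ∩ Yosef ∩ Elena: 18:15-19:05, 19:35-22:00.
Oona ∩ Yosef ∩ Elena ∩ Diego: 18:15-19:05, 19:35-21:15.
Oona ∩ Yosef ∩ Elena ∩ Diego ∩ Ines: 18:15-19:05, 19:35-21:15.
Oona ∩ Yosef ∩ Elena ∩ Diego ∩ Ines ∩ Jamal: 18:15-19:05, 19:35-21:15.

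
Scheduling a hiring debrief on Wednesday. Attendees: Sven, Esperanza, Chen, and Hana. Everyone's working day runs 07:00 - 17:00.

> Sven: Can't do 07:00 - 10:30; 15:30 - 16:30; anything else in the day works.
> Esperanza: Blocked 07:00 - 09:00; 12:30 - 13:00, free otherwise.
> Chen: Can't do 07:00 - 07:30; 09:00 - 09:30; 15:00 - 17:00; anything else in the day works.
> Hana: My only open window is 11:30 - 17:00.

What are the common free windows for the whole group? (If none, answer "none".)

11:30-12:30, 13:00-15:00

Sven free: 10:30-15:30, 16:30-17:00 (invert busy blocks within the working day).
Esperanza free: 09:00-12:30, 13:00-17:00 (invert busy blocks within the working day).
Chen free: 07:30-09:00, 09:30-15:00 (invert busy blocks within the working day).
Hana free: 11:30-17:00.
Sven ∩ Esperanza: 10:30-12:30, 13:00-15:30, 16:30-17:00.
Sven ∩ Esperanza ∩ Chen: 10:30-12:30, 13:00-15:00.
Sven ∩ Esperanza ∩ Chen ∩ Hana: 11:30-12:30, 13:00-15:00.
So the common availability across everyone is 11:30-12:30, 13:00-15:00.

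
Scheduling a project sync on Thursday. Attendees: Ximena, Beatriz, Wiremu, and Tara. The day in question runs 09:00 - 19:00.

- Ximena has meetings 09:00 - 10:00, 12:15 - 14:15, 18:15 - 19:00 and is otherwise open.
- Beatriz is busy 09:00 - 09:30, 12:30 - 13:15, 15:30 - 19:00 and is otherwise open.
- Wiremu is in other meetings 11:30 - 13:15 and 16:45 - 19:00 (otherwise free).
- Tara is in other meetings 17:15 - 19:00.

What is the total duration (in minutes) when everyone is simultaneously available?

Ximena free: 10:00-12:15, 14:15-18:15 (invert busy blocks within the working day).
Beatriz free: 09:30-12:30, 13:15-15:30 (invert busy blocks within the working day).
Wiremu free: 09:00-11:30, 13:15-16:45 (invert busy blocks within the working day).
Tara free: 09:00-17:15 (invert busy blocks within the working day).
Ximena ∩ Beatriz: 10:00-12:15, 14:15-15:30.
Ximena ∩ Beatriz ∩ Wiremu: 10:00-11:30, 14:15-15:30.
Ximena ∩ Beatriz ∩ Wiremu ∩ Tara: 10:00-11:30, 14:15-15:30.
Those are the intersection windows.
Summing the common windows: 90 + 75 = 165 minutes.

165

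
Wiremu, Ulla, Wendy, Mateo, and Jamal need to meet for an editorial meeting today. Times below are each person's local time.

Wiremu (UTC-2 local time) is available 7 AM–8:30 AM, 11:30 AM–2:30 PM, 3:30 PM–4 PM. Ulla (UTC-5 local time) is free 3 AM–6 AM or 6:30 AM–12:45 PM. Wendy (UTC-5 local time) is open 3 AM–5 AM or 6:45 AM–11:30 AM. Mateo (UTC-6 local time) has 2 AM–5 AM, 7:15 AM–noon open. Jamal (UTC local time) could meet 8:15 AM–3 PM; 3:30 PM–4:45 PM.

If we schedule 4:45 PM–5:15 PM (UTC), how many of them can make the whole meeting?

Wiremu in UTC: 09:00-10:30, 13:30-16:30, 17:30-18:00 (add 2h to convert from UTC-2).
Ulla in UTC: 08:00-11:00, 11:30-17:45 (add 5h to convert from UTC-5).
Wendy in UTC: 08:00-10:00, 11:45-16:30 (add 5h to convert from UTC-5).
Mateo in UTC: 08:00-11:00, 13:15-18:00 (add 6h to convert from UTC-6).
Jamal in UTC: 08:15-15:00, 15:30-16:45.
Ulla and Mateo can make the full 16:45-17:15 slot — that's 2.

2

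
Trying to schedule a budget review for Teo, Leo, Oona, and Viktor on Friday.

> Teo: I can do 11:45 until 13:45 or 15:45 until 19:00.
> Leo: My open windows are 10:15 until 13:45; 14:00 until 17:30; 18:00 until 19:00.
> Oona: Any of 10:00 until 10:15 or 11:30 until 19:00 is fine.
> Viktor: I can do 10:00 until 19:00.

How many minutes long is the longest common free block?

120

Teo ∩ Leo: 11:45-13:45, 15:45-17:30, 18:00-19:00.
Teo ∩ Leo ∩ Oona: 11:45-13:45, 15:45-17:30, 18:00-19:00.
Teo ∩ Leo ∩ Oona ∩ Viktor: 11:45-13:45, 15:45-17:30, 18:00-19:00.
The longest is 11:45-13:45 at 120 minutes.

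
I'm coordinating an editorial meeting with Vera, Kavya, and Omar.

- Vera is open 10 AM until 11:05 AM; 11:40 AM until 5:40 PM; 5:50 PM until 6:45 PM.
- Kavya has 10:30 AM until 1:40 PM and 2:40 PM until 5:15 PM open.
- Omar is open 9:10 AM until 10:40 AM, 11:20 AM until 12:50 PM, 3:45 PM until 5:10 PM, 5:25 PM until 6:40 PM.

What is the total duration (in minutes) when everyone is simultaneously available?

165

Vera ∩ Kavya: 10:30-11:05, 11:40-13:40, 14:40-17:15.
Vera ∩ Kavya ∩ Omar: 10:30-10:40, 11:40-12:50, 15:45-17:10.
Those are the intersection windows.
Summing the common windows: 10 + 70 + 85 = 165 minutes.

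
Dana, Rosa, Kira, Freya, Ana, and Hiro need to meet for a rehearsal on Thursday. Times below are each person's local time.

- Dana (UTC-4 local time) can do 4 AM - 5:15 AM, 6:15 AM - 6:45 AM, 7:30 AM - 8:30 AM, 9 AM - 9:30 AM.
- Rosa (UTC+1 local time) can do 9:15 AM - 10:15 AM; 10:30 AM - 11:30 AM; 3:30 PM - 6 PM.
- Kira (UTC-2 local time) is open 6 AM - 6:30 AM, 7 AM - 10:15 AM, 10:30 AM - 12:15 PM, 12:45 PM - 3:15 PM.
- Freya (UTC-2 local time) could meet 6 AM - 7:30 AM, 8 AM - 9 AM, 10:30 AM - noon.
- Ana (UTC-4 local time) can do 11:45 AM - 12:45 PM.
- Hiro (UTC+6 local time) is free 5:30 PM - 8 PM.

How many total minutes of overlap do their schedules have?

Dana in UTC: 08:00-09:15, 10:15-10:45, 11:30-12:30, 13:00-13:30 (add 4h to convert from UTC-4).
Rosa in UTC: 08:15-09:15, 09:30-10:30, 14:30-17:00 (subtract 1h to convert from UTC+1).
Kira in UTC: 08:00-08:30, 09:00-12:15, 12:30-14:15, 14:45-17:15 (add 2h to convert from UTC-2).
Freya in UTC: 08:00-09:30, 10:00-11:00, 12:30-14:00 (add 2h to convert from UTC-2).
Ana in UTC: 15:45-16:45 (add 4h to convert from UTC-4).
Hiro in UTC: 11:30-14:00 (subtract 6h to convert from UTC+6).
Dana ∩ Rosa: 08:15-09:15, 10:15-10:30.
Dana ∩ Rosa ∩ Kira: 08:15-08:30, 09:00-09:15, 10:15-10:30.
Dana ∩ Rosa ∩ Kira ∩ Freya: 08:15-08:30, 09:00-09:15, 10:15-10:30.
Dana ∩ Rosa ∩ Kira ∩ Freya ∩ Ana: ∅.
Dana ∩ Rosa ∩ Kira ∩ Freya ∩ Ana ∩ Hiro: ∅.
There is no time when everyone is free.
There is no common window, so the total is 0 minutes.

0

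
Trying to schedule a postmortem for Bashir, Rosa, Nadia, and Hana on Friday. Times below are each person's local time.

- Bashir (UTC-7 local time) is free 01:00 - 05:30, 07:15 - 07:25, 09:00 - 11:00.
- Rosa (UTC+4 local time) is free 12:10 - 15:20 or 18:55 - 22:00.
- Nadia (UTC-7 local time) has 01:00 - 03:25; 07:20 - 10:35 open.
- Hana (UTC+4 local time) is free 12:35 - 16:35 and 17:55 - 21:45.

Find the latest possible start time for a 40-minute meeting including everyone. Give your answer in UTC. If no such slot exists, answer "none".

16:55

Bashir in UTC: 08:00-12:30, 14:15-14:25, 16:00-18:00 (add 7h to convert from UTC-7).
Rosa in UTC: 08:10-11:20, 14:55-18:00 (subtract 4h to convert from UTC+4).
Nadia in UTC: 08:00-10:25, 14:20-17:35 (add 7h to convert from UTC-7).
Hana in UTC: 08:35-12:35, 13:55-17:45 (subtract 4h to convert from UTC+4).
Bashir ∩ Rosa: 08:10-11:20, 16:00-18:00.
Bashir ∩ Rosa ∩ Nadia: 08:10-10:25, 16:00-17:35.
Bashir ∩ Rosa ∩ Nadia ∩ Hana: 08:35-10:25, 16:00-17:35.
So the common availability across everyone is 08:35-10:25, 16:00-17:35.
The last common window of at least 40 minutes is 16:00-17:35; a 40-minute meeting can start as late as 16:55 and still end by 17:35.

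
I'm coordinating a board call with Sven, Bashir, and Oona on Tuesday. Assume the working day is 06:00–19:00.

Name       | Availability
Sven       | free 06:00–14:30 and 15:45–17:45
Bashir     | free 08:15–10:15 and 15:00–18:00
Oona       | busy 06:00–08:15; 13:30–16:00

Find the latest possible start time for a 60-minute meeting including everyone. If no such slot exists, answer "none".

Sven free: 06:00-14:30, 15:45-17:45.
Bashir free: 08:15-10:15, 15:00-18:00.
Oona free: 08:15-13:30, 16:00-19:00 (invert busy blocks within the working day).
Sven ∩ Bashir: 08:15-10:15, 15:45-17:45.
Sven ∩ Bashir ∩ Oona: 08:15-10:15, 16:00-17:45.
The last common window of at least 60 minutes is 16:00-17:45; a 60-minute meeting can start as late as 16:45 and still end by 17:45.

16:45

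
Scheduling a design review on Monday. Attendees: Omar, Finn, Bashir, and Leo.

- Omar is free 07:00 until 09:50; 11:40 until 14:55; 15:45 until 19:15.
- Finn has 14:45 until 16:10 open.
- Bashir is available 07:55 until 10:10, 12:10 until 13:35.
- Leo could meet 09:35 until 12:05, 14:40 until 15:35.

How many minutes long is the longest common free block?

0

Omar ∩ Finn: 14:45-14:55, 15:45-16:10.
Omar ∩ Finn ∩ Bashir: ∅.
Omar ∩ Finn ∩ Bashir ∩ Leo: ∅.
There is no time when everyone is free.
No common window exists, so the longest block is 0 minutes.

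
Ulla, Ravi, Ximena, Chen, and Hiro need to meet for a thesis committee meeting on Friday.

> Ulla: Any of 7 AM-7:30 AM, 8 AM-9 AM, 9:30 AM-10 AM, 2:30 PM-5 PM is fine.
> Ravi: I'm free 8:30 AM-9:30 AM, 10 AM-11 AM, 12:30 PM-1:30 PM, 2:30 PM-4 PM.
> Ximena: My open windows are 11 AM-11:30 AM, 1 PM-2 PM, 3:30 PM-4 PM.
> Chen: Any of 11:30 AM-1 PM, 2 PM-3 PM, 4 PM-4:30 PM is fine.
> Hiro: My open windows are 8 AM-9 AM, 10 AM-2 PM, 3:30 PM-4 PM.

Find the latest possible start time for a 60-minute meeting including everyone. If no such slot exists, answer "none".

Ulla ∩ Ravi: 08:30-09:00, 14:30-16:00.
Ulla ∩ Ravi ∩ Ximena: 15:30-16:00.
Ulla ∩ Ravi ∩ Ximena ∩ Chen: ∅.
Ulla ∩ Ravi ∩ Ximena ∩ Chen ∩ Hiro: ∅.
There is no time when everyone is free.
No common window is at least 60 minutes long.

none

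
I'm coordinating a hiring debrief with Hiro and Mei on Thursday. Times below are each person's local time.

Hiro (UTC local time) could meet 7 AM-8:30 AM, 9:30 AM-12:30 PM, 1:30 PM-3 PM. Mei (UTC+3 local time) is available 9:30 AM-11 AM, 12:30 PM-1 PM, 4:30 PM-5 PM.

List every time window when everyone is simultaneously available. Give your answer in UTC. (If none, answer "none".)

Hiro in UTC: 07:00-08:30, 09:30-12:30, 13:30-15:00.
Mei in UTC: 06:30-08:00, 09:30-10:00, 13:30-14:00 (subtract 3h to convert from UTC+3).
Hiro ∩ Mei: 07:00-08:00, 09:30-10:00, 13:30-14:00.

07:00-08:00, 09:30-10:00, 13:30-14:00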